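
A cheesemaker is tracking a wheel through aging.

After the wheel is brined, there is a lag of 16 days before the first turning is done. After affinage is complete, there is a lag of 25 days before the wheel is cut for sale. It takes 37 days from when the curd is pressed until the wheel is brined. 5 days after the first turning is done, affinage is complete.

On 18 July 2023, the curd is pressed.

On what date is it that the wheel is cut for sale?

9 October 2023

The curd is pressed: Jul 18, 2023.
The wheel is brined: Jul 18, 2023 + 37 days = Aug 24, 2023.
The first turning is done: Aug 24, 2023 + 16 days = Sep 9, 2023.
Affinage is complete: Sep 9, 2023 + 5 days = Sep 14, 2023.
The wheel is cut for sale: Sep 14, 2023 + 25 days = Oct 9, 2023.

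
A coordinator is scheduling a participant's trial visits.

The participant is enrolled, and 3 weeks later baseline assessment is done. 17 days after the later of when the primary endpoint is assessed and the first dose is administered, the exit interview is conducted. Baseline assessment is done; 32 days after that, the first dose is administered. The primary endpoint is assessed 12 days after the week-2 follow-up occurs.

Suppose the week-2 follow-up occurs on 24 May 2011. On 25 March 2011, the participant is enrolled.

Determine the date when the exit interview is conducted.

The week-2 follow-up occurs: May 24, 2011.
The primary endpoint is assessed: May 24, 2011 + 12 days = Jun 5, 2011.
The participant is enrolled: Mar 25, 2011.
Baseline assessment is done: Mar 25, 2011 + 3 weeks = Apr 15, 2011.
The first dose is administered: Apr 15, 2011 + 32 days = May 17, 2011.
Both prerequisites met — the primary endpoint is assessed (Jun 5, 2011), the first dose is administered (May 17, 2011); the later is Jun 5, 2011.
The exit interview is conducted: Jun 5, 2011 + 17 days = Jun 22, 2011.

22 June 2011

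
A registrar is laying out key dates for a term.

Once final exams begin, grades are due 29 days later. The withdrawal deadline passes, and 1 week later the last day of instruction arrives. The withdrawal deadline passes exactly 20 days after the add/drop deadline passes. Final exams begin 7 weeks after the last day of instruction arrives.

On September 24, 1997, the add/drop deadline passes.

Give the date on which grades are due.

January 7, 1998

The add/drop deadline passes: Sep 24, 1997.
The withdrawal deadline passes: Sep 24, 1997 + 20 days = Oct 14, 1997.
The last day of instruction arrives: Oct 14, 1997 + 1 week = Oct 21, 1997.
Final exams begin: Oct 21, 1997 + 7 weeks = Dec 9, 1997.
Grades are due: Dec 9, 1997 + 29 days = Jan 7, 1998.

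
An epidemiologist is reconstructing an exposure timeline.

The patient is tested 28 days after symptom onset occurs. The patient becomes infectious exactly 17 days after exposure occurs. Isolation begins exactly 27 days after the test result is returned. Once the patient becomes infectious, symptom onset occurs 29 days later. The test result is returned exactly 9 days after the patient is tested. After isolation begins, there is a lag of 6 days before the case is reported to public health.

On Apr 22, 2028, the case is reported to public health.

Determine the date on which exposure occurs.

Dec 28, 2027

The case is reported to public health: Apr 22, 2028.
Isolation begins: Apr 22, 2028 − 6 days = Apr 16, 2028.
The test result is returned: Apr 16, 2028 − 27 days = Mar 20, 2028.
The patient is tested: Mar 20, 2028 − 9 days = Mar 11, 2028.
Symptom onset occurs: Mar 11, 2028 − 28 days = Feb 12, 2028.
The patient becomes infectious: Feb 12, 2028 − 29 days = Jan 14, 2028.
Exposure occurs: Jan 14, 2028 − 17 days = Dec 28, 2027.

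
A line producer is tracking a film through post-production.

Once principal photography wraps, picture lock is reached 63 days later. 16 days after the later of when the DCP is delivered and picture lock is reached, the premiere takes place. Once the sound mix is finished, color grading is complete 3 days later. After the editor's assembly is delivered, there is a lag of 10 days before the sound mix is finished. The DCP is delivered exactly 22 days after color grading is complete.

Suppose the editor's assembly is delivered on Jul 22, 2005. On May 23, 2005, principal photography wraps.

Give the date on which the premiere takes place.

Sep 11, 2005

The editor's assembly is delivered: Jul 22, 2005.
The sound mix is finished: Jul 22, 2005 + 10 days = Aug 1, 2005.
Color grading is complete: Aug 1, 2005 + 3 days = Aug 4, 2005.
The DCP is delivered: Aug 4, 2005 + 22 days = Aug 26, 2005.
Principal photography wraps: May 23, 2005.
Picture lock is reached: May 23, 2005 + 63 days = Jul 25, 2005.
Both prerequisites met — the DCP is delivered (Aug 26, 2005), picture lock is reached (Jul 25, 2005); the later is Aug 26, 2005.
The premiere takes place: Aug 26, 2005 + 16 days = Sep 11, 2005.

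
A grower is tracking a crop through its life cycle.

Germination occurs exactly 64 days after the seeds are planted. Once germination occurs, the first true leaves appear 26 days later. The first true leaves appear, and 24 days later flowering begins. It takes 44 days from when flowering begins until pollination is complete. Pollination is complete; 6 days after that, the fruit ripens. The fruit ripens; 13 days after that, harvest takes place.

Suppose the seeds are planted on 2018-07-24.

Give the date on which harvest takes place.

2019-01-17

The seeds are planted: Jul 24, 2018.
Germination occurs: Jul 24, 2018 + 64 days = Sep 26, 2018.
The first true leaves appear: Sep 26, 2018 + 26 days = Oct 22, 2018.
Flowering begins: Oct 22, 2018 + 24 days = Nov 15, 2018.
Pollination is complete: Nov 15, 2018 + 44 days = Dec 29, 2018.
The fruit ripens: Dec 29, 2018 + 6 days = Jan 4, 2019.
Harvest takes place: Jan 4, 2019 + 13 days = Jan 17, 2019.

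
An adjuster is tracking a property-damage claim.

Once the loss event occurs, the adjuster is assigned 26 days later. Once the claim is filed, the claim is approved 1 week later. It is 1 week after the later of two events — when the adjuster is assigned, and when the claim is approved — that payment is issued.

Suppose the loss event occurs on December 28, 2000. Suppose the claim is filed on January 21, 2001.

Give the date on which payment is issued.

February 4, 2001

The loss event occurs: Dec 28, 2000.
The adjuster is assigned: Dec 28, 2000 + 26 days = Jan 23, 2001.
The claim is filed: Jan 21, 2001.
The claim is approved: Jan 21, 2001 + 1 week = Jan 28, 2001.
Both prerequisites met — the adjuster is assigned (Jan 23, 2001), the claim is approved (Jan 28, 2001); the later is Jan 28, 2001.
Payment is issued: Jan 28, 2001 + 1 week = Feb 4, 2001.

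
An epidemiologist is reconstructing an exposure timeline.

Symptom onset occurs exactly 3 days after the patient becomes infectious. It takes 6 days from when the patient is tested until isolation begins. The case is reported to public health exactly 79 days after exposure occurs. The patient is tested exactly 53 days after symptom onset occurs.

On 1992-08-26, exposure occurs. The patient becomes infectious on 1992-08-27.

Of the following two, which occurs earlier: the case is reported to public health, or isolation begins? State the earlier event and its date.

Isolation begins — 1992-10-28

Exposure occurs: Aug 26, 1992.
The case is reported to public health: Aug 26, 1992 + 79 days = Nov 13, 1992.
The patient becomes infectious: Aug 27, 1992.
Symptom onset occurs: Aug 27, 1992 + 3 days = Aug 30, 1992.
The patient is tested: Aug 30, 1992 + 53 days = Oct 22, 1992.
Isolation begins: Oct 22, 1992 + 6 days = Oct 28, 1992.
Comparing: the case is reported to public health on Nov 13, 1992 vs isolation begins on Oct 28, 1992. Earlier: isolation begins.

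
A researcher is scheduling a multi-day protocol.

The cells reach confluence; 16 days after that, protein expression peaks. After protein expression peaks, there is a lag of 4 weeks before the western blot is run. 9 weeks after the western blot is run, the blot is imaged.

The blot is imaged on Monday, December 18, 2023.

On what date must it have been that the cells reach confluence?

Saturday, September 2, 2023

The blot is imaged: Dec 18, 2023.
The western blot is run: Dec 18, 2023 − 9 weeks = Oct 16, 2023.
Protein expression peaks: Oct 16, 2023 − 4 weeks = Sep 18, 2023.
The cells reach confluence: Sep 18, 2023 − 16 days = Sep 2, 2023.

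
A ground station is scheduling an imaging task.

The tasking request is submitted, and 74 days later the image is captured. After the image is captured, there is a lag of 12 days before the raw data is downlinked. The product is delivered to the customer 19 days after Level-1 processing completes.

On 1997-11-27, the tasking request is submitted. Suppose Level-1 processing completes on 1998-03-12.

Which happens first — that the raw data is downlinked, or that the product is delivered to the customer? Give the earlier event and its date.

The raw data is downlinked — 1998-02-21

The tasking request is submitted: Nov 27, 1997.
The image is captured: Nov 27, 1997 + 74 days = Feb 9, 1998.
The raw data is downlinked: Feb 9, 1998 + 12 days = Feb 21, 1998.
Level-1 processing completes: Mar 12, 1998.
The product is delivered to the customer: Mar 12, 1998 + 19 days = Mar 31, 1998.
Comparing: the raw data is downlinked on Feb 21, 1998 vs the product is delivered to the customer on Mar 31, 1998. Earlier: the raw data is downlinked.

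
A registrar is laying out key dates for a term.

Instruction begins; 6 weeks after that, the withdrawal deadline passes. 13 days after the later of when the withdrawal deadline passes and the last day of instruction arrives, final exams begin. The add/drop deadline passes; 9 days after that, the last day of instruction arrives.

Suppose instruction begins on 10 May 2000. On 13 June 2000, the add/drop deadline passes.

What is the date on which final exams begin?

5 July 2000

Instruction begins: May 10, 2000.
The withdrawal deadline passes: May 10, 2000 + 6 weeks = Jun 21, 2000.
The add/drop deadline passes: Jun 13, 2000.
The last day of instruction arrives: Jun 13, 2000 + 9 days = Jun 22, 2000.
Both prerequisites met — the withdrawal deadline passes (Jun 21, 2000), the last day of instruction arrives (Jun 22, 2000); the later is Jun 22, 2000.
Final exams begin: Jun 22, 2000 + 13 days = Jul 5, 2000.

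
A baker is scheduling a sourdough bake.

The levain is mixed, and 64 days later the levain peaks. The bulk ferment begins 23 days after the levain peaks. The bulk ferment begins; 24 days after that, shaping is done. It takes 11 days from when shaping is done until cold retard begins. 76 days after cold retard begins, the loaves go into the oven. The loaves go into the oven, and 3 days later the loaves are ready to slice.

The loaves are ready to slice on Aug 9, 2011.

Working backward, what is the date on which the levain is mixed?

Jan 20, 2011

The loaves are ready to slice: Aug 9, 2011.
The loaves go into the oven: Aug 9, 2011 − 3 days = Aug 6, 2011.
Cold retard begins: Aug 6, 2011 − 76 days = May 22, 2011.
Shaping is done: May 22, 2011 − 11 days = May 11, 2011.
The bulk ferment begins: May 11, 2011 − 24 days = Apr 17, 2011.
The levain peaks: Apr 17, 2011 − 23 days = Mar 25, 2011.
The levain is mixed: Mar 25, 2011 − 64 days = Jan 20, 2011.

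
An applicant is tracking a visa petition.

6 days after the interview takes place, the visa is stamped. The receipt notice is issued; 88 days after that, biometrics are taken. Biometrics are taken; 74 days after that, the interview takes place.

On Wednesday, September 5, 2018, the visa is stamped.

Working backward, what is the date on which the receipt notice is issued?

Wednesday, March 21, 2018

The visa is stamped: Sep 5, 2018.
The interview takes place: Sep 5, 2018 − 6 days = Aug 30, 2018.
Biometrics are taken: Aug 30, 2018 − 74 days = Jun 17, 2018.
The receipt notice is issued: Jun 17, 2018 − 88 days = Mar 21, 2018.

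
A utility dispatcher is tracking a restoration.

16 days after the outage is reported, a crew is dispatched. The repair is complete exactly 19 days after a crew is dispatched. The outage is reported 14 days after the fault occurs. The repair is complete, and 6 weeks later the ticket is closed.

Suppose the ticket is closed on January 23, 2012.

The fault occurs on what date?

October 24, 2011

The ticket is closed: Jan 23, 2012.
The repair is complete: Jan 23, 2012 − 6 weeks = Dec 12, 2011.
A crew is dispatched: Dec 12, 2011 − 19 days = Nov 23, 2011.
The outage is reported: Nov 23, 2011 − 16 days = Nov 7, 2011.
The fault occurs: Nov 7, 2011 − 14 days = Oct 24, 2011.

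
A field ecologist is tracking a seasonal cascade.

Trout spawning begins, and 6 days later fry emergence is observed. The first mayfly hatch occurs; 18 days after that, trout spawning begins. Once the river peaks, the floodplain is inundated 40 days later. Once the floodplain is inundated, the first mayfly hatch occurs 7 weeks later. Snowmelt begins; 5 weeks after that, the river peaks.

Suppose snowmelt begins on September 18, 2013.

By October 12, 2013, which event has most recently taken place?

Snowmelt begins: Sep 18, 2013.
The river peaks: Sep 18, 2013 + 5 weeks = Oct 23, 2013.
The floodplain is inundated: Oct 23, 2013 + 40 days = Dec 2, 2013.
The first mayfly hatch occurs: Dec 2, 2013 + 7 weeks = Jan 20, 2014.
Trout spawning begins: Jan 20, 2014 + 18 days = Feb 7, 2014.
Fry emergence is observed: Feb 7, 2014 + 6 days = Feb 13, 2014.
Oct 12, 2013 falls between when snowmelt begins (Sep 18, 2013) and when the river peaks (Oct 23, 2013).

Snowmelt begins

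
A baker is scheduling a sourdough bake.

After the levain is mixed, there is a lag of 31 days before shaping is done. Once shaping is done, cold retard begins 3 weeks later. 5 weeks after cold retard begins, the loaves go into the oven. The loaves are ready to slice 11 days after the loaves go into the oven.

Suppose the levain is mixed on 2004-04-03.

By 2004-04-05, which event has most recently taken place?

The levain is mixed: Apr 3, 2004.
Shaping is done: Apr 3, 2004 + 31 days = May 4, 2004.
Cold retard begins: May 4, 2004 + 3 weeks = May 25, 2004.
The loaves go into the oven: May 25, 2004 + 5 weeks = Jun 29, 2004.
The loaves are ready to slice: Jun 29, 2004 + 11 days = Jul 10, 2004.
Apr 5, 2004 falls between when the levain is mixed (Apr 3, 2004) and when shaping is done (May 4, 2004).

The levain is mixed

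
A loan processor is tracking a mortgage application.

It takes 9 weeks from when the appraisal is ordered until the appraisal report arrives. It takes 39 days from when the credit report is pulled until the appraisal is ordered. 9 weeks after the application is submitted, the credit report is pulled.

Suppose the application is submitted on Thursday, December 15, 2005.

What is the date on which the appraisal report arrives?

Monday, May 29, 2006

The application is submitted: Dec 15, 2005.
The credit report is pulled: Dec 15, 2005 + 9 weeks = Feb 16, 2006.
The appraisal is ordered: Feb 16, 2006 + 39 days = Mar 27, 2006.
The appraisal report arrives: Mar 27, 2006 + 9 weeks = May 29, 2006.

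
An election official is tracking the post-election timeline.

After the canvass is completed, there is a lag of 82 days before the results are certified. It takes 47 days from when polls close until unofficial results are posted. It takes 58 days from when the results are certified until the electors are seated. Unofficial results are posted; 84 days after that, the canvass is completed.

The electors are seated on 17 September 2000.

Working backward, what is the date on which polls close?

The electors are seated: Sep 17, 2000.
The results are certified: Sep 17, 2000 − 58 days = Jul 21, 2000.
The canvass is completed: Jul 21, 2000 − 82 days = Apr 30, 2000.
Unofficial results are posted: Apr 30, 2000 − 84 days = Feb 6, 2000.
Polls close: Feb 6, 2000 − 47 days = Dec 21, 1999.

21 December 1999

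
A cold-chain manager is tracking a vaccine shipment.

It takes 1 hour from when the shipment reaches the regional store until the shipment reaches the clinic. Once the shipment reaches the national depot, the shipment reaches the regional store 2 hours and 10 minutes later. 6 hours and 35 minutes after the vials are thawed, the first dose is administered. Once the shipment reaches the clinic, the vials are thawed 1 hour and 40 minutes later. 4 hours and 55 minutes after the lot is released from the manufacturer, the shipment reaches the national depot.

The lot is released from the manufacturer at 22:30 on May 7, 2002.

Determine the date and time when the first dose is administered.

The lot is released from the manufacturer: 22:30 May 7, 2002.
The shipment reaches the national depot: 22:30 May 7, 2002 + 4h55m = 03:25 May 8, 2002.
The shipment reaches the regional store: 03:25 May 8, 2002 + 2h10m = 05:35 May 8, 2002.
The shipment reaches the clinic: 05:35 May 8, 2002 + 1h = 06:35 May 8, 2002.
The vials are thawed: 06:35 May 8, 2002 + 1h40m = 08:15 May 8, 2002.
The first dose is administered: 08:15 May 8, 2002 + 6h35m = 14:50 May 8, 2002.

14:50 on May 8, 2002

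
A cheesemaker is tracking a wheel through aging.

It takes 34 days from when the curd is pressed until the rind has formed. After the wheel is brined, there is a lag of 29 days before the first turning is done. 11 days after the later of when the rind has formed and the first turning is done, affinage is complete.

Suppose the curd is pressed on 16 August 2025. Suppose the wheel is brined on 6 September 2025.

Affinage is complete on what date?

The curd is pressed: Aug 16, 2025.
The rind has formed: Aug 16, 2025 + 34 days = Sep 19, 2025.
The wheel is brined: Sep 6, 2025.
The first turning is done: Sep 6, 2025 + 29 days = Oct 5, 2025.
Both prerequisites met — the rind has formed (Sep 19, 2025), the first turning is done (Oct 5, 2025); the later is Oct 5, 2025.
Affinage is complete: Oct 5, 2025 + 11 days = Oct 16, 2025.

16 October 2025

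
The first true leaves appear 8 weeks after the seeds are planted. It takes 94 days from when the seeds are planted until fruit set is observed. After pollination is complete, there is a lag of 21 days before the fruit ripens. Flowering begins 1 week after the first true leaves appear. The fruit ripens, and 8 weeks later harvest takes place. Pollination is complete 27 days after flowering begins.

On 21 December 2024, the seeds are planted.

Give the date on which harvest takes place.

The seeds are planted: Dec 21, 2024.
The first true leaves appear: Dec 21, 2024 + 8 weeks = Feb 15, 2025.
Flowering begins: Feb 15, 2025 + 1 week = Feb 22, 2025.
Pollination is complete: Feb 22, 2025 + 27 days = Mar 21, 2025.
The fruit ripens: Mar 21, 2025 + 21 days = Apr 11, 2025.
Harvest takes place: Apr 11, 2025 + 8 weeks = Jun 6, 2025.

6 June 2025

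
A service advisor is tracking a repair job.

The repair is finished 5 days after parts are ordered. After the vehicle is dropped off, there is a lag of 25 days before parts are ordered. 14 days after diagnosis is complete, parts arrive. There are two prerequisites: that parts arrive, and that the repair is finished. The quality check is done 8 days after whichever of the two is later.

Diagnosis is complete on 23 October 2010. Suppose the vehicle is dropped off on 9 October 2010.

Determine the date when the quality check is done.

16 November 2010

Diagnosis is complete: Oct 23, 2010.
Parts arrive: Oct 23, 2010 + 14 days = Nov 6, 2010.
The vehicle is dropped off: Oct 9, 2010.
Parts are ordered: Oct 9, 2010 + 25 days = Nov 3, 2010.
The repair is finished: Nov 3, 2010 + 5 days = Nov 8, 2010.
Both prerequisites met — parts arrive (Nov 6, 2010), the repair is finished (Nov 8, 2010); the later is Nov 8, 2010.
The quality check is done: Nov 8, 2010 + 8 days = Nov 16, 2010.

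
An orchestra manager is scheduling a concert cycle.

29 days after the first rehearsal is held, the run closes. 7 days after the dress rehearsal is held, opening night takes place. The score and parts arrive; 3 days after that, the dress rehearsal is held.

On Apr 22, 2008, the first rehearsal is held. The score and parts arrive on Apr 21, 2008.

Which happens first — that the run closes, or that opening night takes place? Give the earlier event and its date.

The first rehearsal is held: Apr 22, 2008.
The run closes: Apr 22, 2008 + 29 days = May 21, 2008.
The score and parts arrive: Apr 21, 2008.
The dress rehearsal is held: Apr 21, 2008 + 3 days = Apr 24, 2008.
Opening night takes place: Apr 24, 2008 + 7 days = May 1, 2008.
Comparing: the run closes on May 21, 2008 vs opening night takes place on May 1, 2008. Earlier: opening night takes place.

Opening night takes place — May 1, 2008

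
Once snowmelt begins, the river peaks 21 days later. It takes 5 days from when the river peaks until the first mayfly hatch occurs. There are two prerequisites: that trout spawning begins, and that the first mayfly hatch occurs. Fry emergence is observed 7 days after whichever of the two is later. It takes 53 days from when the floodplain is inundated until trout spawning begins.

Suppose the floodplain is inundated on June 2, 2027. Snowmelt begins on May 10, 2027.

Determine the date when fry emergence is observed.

August 1, 2027

The floodplain is inundated: Jun 2, 2027.
Trout spawning begins: Jun 2, 2027 + 53 days = Jul 25, 2027.
Snowmelt begins: May 10, 2027.
The river peaks: May 10, 2027 + 21 days = May 31, 2027.
The first mayfly hatch occurs: May 31, 2027 + 5 days = Jun 5, 2027.
Both prerequisites met — trout spawning begins (Jul 25, 2027), the first mayfly hatch occurs (Jun 5, 2027); the later is Jul 25, 2027.
Fry emergence is observed: Jul 25, 2027 + 7 days = Aug 1, 2027.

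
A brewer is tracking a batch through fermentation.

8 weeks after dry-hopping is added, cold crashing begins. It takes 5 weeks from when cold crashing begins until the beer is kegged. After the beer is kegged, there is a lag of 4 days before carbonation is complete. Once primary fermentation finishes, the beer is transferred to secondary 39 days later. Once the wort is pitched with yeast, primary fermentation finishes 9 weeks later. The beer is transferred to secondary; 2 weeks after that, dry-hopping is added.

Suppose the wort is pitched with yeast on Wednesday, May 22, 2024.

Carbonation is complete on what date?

The wort is pitched with yeast: May 22, 2024.
Primary fermentation finishes: May 22, 2024 + 9 weeks = Jul 24, 2024.
The beer is transferred to secondary: Jul 24, 2024 + 39 days = Sep 1, 2024.
Dry-hopping is added: Sep 1, 2024 + 2 weeks = Sep 15, 2024.
Cold crashing begins: Sep 15, 2024 + 8 weeks = Nov 10, 2024.
The beer is kegged: Nov 10, 2024 + 5 weeks = Dec 15, 2024.
Carbonation is complete: Dec 15, 2024 + 4 days = Dec 19, 2024.

Thursday, December 19, 2024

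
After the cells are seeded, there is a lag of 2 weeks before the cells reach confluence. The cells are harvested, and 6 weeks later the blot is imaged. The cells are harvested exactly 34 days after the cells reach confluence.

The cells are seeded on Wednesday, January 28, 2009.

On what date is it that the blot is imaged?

The cells are seeded: Jan 28, 2009.
The cells reach confluence: Jan 28, 2009 + 2 weeks = Feb 11, 2009.
The cells are harvested: Feb 11, 2009 + 34 days = Mar 17, 2009.
The blot is imaged: Mar 17, 2009 + 6 weeks = Apr 28, 2009.

Tuesday, April 28, 2009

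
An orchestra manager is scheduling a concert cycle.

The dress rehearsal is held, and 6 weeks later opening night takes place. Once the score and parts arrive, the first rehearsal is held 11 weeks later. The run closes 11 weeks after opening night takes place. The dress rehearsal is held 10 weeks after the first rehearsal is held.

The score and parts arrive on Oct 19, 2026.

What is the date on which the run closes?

The score and parts arrive: Oct 19, 2026.
The first rehearsal is held: Oct 19, 2026 + 11 weeks = Jan 4, 2027.
The dress rehearsal is held: Jan 4, 2027 + 10 weeks = Mar 15, 2027.
Opening night takes place: Mar 15, 2027 + 6 weeks = Apr 26, 2027.
The run closes: Apr 26, 2027 + 11 weeks = Jul 12, 2027.

Jul 12, 2027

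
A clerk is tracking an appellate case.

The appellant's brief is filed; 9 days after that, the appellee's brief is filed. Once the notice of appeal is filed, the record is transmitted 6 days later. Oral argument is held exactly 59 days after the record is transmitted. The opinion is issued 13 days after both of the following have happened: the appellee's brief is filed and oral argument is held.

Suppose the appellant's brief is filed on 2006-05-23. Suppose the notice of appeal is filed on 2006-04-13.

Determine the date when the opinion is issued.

2006-06-30

The appellant's brief is filed: May 23, 2006.
The appellee's brief is filed: May 23, 2006 + 9 days = Jun 1, 2006.
The notice of appeal is filed: Apr 13, 2006.
The record is transmitted: Apr 13, 2006 + 6 days = Apr 19, 2006.
Oral argument is held: Apr 19, 2006 + 59 days = Jun 17, 2006.
Both prerequisites met — the appellee's brief is filed (Jun 1, 2006), oral argument is held (Jun 17, 2006); the later is Jun 17, 2006.
The opinion is issued: Jun 17, 2006 + 13 days = Jun 30, 2006.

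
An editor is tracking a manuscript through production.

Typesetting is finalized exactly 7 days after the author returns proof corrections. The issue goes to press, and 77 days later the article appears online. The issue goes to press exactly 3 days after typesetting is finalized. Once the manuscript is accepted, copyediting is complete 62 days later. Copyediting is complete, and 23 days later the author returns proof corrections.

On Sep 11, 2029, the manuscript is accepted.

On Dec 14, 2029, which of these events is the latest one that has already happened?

Typesetting is finalized

The manuscript is accepted: Sep 11, 2029.
Copyediting is complete: Sep 11, 2029 + 62 days = Nov 12, 2029.
The author returns proof corrections: Nov 12, 2029 + 23 days = Dec 5, 2029.
Typesetting is finalized: Dec 5, 2029 + 7 days = Dec 12, 2029.
The issue goes to press: Dec 12, 2029 + 3 days = Dec 15, 2029.
The article appears online: Dec 15, 2029 + 77 days = Mar 2, 2030.
Dec 14, 2029 falls between when typesetting is finalized (Dec 12, 2029) and when the issue goes to press (Dec 15, 2029).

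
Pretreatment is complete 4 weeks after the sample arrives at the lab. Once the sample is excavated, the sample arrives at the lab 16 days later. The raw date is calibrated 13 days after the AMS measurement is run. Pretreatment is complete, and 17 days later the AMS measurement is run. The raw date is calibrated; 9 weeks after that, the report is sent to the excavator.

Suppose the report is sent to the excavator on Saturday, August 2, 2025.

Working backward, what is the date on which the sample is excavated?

The report is sent to the excavator: Aug 2, 2025.
The raw date is calibrated: Aug 2, 2025 − 9 weeks = May 31, 2025.
The AMS measurement is run: May 31, 2025 − 13 days = May 18, 2025.
Pretreatment is complete: May 18, 2025 − 17 days = May 1, 2025.
The sample arrives at the lab: May 1, 2025 − 4 weeks = Apr 3, 2025.
The sample is excavated: Apr 3, 2025 − 16 days = Mar 18, 2025.

Tuesday, March 18, 2025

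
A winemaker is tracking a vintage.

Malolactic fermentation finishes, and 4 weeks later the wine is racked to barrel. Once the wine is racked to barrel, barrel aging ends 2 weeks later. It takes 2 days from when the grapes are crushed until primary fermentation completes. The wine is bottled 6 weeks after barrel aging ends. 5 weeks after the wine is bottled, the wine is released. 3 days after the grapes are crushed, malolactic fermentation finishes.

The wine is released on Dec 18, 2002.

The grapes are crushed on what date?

The wine is released: Dec 18, 2002.
The wine is bottled: Dec 18, 2002 − 5 weeks = Nov 13, 2002.
Barrel aging ends: Nov 13, 2002 − 6 weeks = Oct 2, 2002.
The wine is racked to barrel: Oct 2, 2002 − 2 weeks = Sep 18, 2002.
Malolactic fermentation finishes: Sep 18, 2002 − 4 weeks = Aug 21, 2002.
The grapes are crushed: Aug 21, 2002 − 3 days = Aug 18, 2002.

Aug 18, 2002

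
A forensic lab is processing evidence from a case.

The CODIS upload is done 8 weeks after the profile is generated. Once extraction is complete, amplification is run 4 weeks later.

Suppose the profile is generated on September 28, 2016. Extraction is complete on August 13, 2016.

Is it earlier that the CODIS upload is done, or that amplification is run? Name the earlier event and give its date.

The profile is generated: Sep 28, 2016.
The CODIS upload is done: Sep 28, 2016 + 8 weeks = Nov 23, 2016.
Extraction is complete: Aug 13, 2016.
Amplification is run: Aug 13, 2016 + 4 weeks = Sep 10, 2016.
Comparing: the CODIS upload is done on Nov 23, 2016 vs amplification is run on Sep 10, 2016. Earlier: amplification is run.

Amplification is run — September 10, 2016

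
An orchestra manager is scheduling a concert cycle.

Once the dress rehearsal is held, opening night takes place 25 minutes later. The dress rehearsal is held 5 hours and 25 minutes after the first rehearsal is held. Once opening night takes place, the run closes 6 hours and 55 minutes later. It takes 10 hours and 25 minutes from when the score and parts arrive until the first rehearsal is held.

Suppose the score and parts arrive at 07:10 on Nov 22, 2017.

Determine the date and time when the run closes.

The score and parts arrive: 07:10 Nov 22, 2017.
The first rehearsal is held: 07:10 Nov 22, 2017 + 10h25m = 17:35 Nov 22, 2017.
The dress rehearsal is held: 17:35 Nov 22, 2017 + 5h25m = 23:00 Nov 22, 2017.
Opening night takes place: 23:00 Nov 22, 2017 + 25m = 23:25 Nov 22, 2017.
The run closes: 23:25 Nov 22, 2017 + 6h55m = 06:20 Nov 23, 2017.

06:20 on Nov 23, 2017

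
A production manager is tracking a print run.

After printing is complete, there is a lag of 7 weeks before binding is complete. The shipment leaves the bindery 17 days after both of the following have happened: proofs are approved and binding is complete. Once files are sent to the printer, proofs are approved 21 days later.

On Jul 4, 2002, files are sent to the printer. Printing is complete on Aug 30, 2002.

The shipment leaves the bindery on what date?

Files are sent to the printer: Jul 4, 2002.
Proofs are approved: Jul 4, 2002 + 21 days = Jul 25, 2002.
Printing is complete: Aug 30, 2002.
Binding is complete: Aug 30, 2002 + 7 weeks = Oct 18, 2002.
Both prerequisites met — proofs are approved (Jul 25, 2002), binding is complete (Oct 18, 2002); the later is Oct 18, 2002.
The shipment leaves the bindery: Oct 18, 2002 + 17 days = Nov 4, 2002.

Nov 4, 2002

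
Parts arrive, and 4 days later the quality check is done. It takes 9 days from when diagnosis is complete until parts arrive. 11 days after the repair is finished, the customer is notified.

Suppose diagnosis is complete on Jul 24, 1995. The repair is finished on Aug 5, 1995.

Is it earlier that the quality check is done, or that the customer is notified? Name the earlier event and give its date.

The quality check is done — Aug 6, 1995

Diagnosis is complete: Jul 24, 1995.
Parts arrive: Jul 24, 1995 + 9 days = Aug 2, 1995.
The quality check is done: Aug 2, 1995 + 4 days = Aug 6, 1995.
The repair is finished: Aug 5, 1995.
The customer is notified: Aug 5, 1995 + 11 days = Aug 16, 1995.
Comparing: the quality check is done on Aug 6, 1995 vs the customer is notified on Aug 16, 1995. Earlier: the quality check is done.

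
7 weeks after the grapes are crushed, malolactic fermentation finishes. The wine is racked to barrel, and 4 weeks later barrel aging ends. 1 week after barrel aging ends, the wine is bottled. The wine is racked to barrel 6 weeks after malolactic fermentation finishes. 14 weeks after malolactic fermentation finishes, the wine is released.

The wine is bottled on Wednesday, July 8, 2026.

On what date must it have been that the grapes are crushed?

Wednesday, March 4, 2026

The wine is bottled: Jul 8, 2026.
Barrel aging ends: Jul 8, 2026 − 1 week = Jul 1, 2026.
The wine is racked to barrel: Jul 1, 2026 − 4 weeks = Jun 3, 2026.
Malolactic fermentation finishes: Jun 3, 2026 − 6 weeks = Apr 22, 2026.
The grapes are crushed: Apr 22, 2026 − 7 weeks = Mar 4, 2026.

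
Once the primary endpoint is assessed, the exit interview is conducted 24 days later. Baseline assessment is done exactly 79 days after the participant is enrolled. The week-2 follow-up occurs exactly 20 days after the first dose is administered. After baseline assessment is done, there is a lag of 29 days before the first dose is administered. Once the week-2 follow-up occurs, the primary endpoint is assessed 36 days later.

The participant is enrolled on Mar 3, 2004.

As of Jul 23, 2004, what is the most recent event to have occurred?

The week-2 follow-up occurs

The participant is enrolled: Mar 3, 2004.
Baseline assessment is done: Mar 3, 2004 + 79 days = May 21, 2004.
The first dose is administered: May 21, 2004 + 29 days = Jun 19, 2004.
The week-2 follow-up occurs: Jun 19, 2004 + 20 days = Jul 9, 2004.
The primary endpoint is assessed: Jul 9, 2004 + 36 days = Aug 14, 2004.
The exit interview is conducted: Aug 14, 2004 + 24 days = Sep 7, 2004.
Jul 23, 2004 falls between when the week-2 follow-up occurs (Jul 9, 2004) and when the primary endpoint is assessed (Aug 14, 2004).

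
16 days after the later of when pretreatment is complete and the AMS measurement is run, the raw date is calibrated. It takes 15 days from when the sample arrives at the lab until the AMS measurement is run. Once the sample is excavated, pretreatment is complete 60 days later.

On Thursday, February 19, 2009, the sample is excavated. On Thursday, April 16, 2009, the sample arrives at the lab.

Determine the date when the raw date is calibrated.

Sunday, May 17, 2009

The sample is excavated: Feb 19, 2009.
Pretreatment is complete: Feb 19, 2009 + 60 days = Apr 20, 2009.
The sample arrives at the lab: Apr 16, 2009.
The AMS measurement is run: Apr 16, 2009 + 15 days = May 1, 2009.
Both prerequisites met — pretreatment is complete (Apr 20, 2009), the AMS measurement is run (May 1, 2009); the later is May 1, 2009.
The raw date is calibrated: May 1, 2009 + 16 days = May 17, 2009.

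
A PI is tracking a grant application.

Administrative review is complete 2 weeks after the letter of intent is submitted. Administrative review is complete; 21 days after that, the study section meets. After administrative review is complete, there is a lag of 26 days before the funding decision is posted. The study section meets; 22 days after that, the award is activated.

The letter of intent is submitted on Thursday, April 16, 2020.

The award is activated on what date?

The letter of intent is submitted: Apr 16, 2020.
Administrative review is complete: Apr 16, 2020 + 2 weeks = Apr 30, 2020.
The study section meets: Apr 30, 2020 + 21 days = May 21, 2020.
The award is activated: May 21, 2020 + 22 days = Jun 12, 2020.

Friday, June 12, 2020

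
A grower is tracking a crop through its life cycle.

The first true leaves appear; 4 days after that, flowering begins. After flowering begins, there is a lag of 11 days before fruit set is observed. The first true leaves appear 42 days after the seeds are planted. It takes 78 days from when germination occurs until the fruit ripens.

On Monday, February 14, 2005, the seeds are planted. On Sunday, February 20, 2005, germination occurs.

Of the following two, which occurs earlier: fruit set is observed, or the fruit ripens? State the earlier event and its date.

The seeds are planted: Feb 14, 2005.
The first true leaves appear: Feb 14, 2005 + 42 days = Mar 28, 2005.
Flowering begins: Mar 28, 2005 + 4 days = Apr 1, 2005.
Fruit set is observed: Apr 1, 2005 + 11 days = Apr 12, 2005.
Germination occurs: Feb 20, 2005.
The fruit ripens: Feb 20, 2005 + 78 days = May 9, 2005.
Comparing: fruit set is observed on Apr 12, 2005 vs the fruit ripens on May 9, 2005. Earlier: fruit set is observed.

Fruit set is observed — Tuesday, April 12, 2005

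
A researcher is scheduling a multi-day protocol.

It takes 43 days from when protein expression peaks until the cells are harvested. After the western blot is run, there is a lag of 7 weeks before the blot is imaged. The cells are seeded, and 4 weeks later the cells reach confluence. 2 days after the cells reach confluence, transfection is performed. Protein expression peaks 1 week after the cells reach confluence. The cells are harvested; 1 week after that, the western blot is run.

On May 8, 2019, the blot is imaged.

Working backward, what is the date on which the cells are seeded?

The blot is imaged: May 8, 2019.
The western blot is run: May 8, 2019 − 7 weeks = Mar 20, 2019.
The cells are harvested: Mar 20, 2019 − 1 week = Mar 13, 2019.
Protein expression peaks: Mar 13, 2019 − 43 days = Jan 29, 2019.
The cells reach confluence: Jan 29, 2019 − 1 week = Jan 22, 2019.
The cells are seeded: Jan 22, 2019 − 4 weeks = Dec 25, 2018.

Dec 25, 2018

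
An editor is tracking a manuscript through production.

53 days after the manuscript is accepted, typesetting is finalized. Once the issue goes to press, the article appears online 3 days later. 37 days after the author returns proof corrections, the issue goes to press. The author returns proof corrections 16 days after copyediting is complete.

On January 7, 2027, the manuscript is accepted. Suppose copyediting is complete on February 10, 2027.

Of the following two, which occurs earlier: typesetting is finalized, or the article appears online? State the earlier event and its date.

Typesetting is finalized — March 1, 2027

The manuscript is accepted: Jan 7, 2027.
Typesetting is finalized: Jan 7, 2027 + 53 days = Mar 1, 2027.
Copyediting is complete: Feb 10, 2027.
The author returns proof corrections: Feb 10, 2027 + 16 days = Feb 26, 2027.
The issue goes to press: Feb 26, 2027 + 37 days = Apr 4, 2027.
The article appears online: Apr 4, 2027 + 3 days = Apr 7, 2027.
Comparing: typesetting is finalized on Mar 1, 2027 vs the article appears online on Apr 7, 2027. Earlier: typesetting is finalized.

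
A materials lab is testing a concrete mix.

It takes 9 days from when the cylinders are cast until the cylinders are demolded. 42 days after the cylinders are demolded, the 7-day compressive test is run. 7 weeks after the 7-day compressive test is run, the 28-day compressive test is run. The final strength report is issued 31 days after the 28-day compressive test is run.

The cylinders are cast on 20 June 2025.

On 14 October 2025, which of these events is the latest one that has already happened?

The cylinders are cast: Jun 20, 2025.
The cylinders are demolded: Jun 20, 2025 + 9 days = Jun 29, 2025.
The 7-day compressive test is run: Jun 29, 2025 + 42 days = Aug 10, 2025.
The 28-day compressive test is run: Aug 10, 2025 + 7 weeks = Sep 28, 2025.
The final strength report is issued: Sep 28, 2025 + 31 days = Oct 29, 2025.
Oct 14, 2025 falls between when the 28-day compressive test is run (Sep 28, 2025) and when the final strength report is issued (Oct 29, 2025).

The 28-day compressive test is run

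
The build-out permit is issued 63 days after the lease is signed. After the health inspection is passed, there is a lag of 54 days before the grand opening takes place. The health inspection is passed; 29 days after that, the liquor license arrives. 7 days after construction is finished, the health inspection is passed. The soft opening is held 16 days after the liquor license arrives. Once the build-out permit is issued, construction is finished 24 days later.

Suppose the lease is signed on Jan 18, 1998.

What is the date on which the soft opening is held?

Jun 6, 1998

The lease is signed: Jan 18, 1998.
The build-out permit is issued: Jan 18, 1998 + 63 days = Mar 22, 1998.
Construction is finished: Mar 22, 1998 + 24 days = Apr 15, 1998.
The health inspection is passed: Apr 15, 1998 + 7 days = Apr 22, 1998.
The liquor license arrives: Apr 22, 1998 + 29 days = May 21, 1998.
The soft opening is held: May 21, 1998 + 16 days = Jun 6, 1998.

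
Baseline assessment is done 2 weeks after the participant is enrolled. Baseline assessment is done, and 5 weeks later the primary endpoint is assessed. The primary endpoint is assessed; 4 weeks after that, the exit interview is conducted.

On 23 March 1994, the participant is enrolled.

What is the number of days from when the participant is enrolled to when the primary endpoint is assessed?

Causal path: the participant is enrolled → baseline assessment is done → the primary endpoint is assessed.
Total delay along the path: 2 + 5 weeks = 7 weeks = 49 days.

49 days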